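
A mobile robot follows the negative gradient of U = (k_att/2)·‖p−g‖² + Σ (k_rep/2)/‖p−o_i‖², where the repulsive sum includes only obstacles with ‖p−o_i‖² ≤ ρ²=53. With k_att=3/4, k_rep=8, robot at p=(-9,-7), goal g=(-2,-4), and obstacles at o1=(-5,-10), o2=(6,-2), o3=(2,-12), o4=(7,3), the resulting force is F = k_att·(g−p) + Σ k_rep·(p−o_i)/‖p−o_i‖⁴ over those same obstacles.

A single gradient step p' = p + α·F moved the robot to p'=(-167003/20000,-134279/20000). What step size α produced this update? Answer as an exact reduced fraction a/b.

α = 1/8

F_att = 3/4·(g−p) = 3/4·(7,3) = (5.2500,2.2500)
o1: d²=25 ≤ ρ²=53; F_rep = 8·(-4,3)/25² = (-0.0512,0.0384)
o2: d²=250 > ρ²=53 → inactive
o3: d²=146 > ρ²=53 → inactive
o4: d²=356 > ρ²=53 → inactive
F = F_att + ΣF_rep = (5.1988,2.2884)
Δp = p'−p = (0.6499,0.2861); α = Δx/Fx = (12997/20000) / (12997/2500) = 1/8
check: Δy/Fy = (5721/20000) / (5721/2500) = 1/8 ✓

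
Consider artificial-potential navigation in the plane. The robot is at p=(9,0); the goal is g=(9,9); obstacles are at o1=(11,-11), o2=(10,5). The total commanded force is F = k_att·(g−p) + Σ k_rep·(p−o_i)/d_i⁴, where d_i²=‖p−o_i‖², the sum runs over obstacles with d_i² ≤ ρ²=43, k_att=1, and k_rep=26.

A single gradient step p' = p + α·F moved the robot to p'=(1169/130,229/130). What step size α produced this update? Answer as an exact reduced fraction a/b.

F_att = 1·(g−p) = 1·(0,9) = (0.0000,9.0000)
o1: d²=125 > ρ²=43 → inactive
o2: d²=26 ≤ ρ²=43; F_rep = 26·(-1,-5)/26² = (-0.0385,-0.1923)
F = F_att + ΣF_rep = (-0.0385,8.8077)
Δp = p'−p = (-0.0077,1.7615); α = Δx/Fx = (-1/130) / (-1/26) = 1/5
check: Δy/Fy = (229/130) / (229/26) = 1/5 ✓

α = 1/5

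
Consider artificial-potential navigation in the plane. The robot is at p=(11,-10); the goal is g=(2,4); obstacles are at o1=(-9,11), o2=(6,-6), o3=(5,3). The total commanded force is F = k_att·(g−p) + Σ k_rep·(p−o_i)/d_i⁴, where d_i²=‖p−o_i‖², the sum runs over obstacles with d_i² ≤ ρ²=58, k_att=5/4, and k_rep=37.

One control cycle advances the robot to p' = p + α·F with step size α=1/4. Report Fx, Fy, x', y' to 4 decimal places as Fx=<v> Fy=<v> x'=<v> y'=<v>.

F_att = 5/4·(g−p) = 5/4·(-9,14) = (-11.2500,17.5000)
o1: d²=841 > ρ²=58 → inactive
o2: d²=41 ≤ ρ²=58; F_rep = 37·(5,-4)/41² = (0.1101,-0.0880)
o3: d²=205 > ρ²=58 → inactive
F = F_att + ΣF_rep = (-11.1399,17.4120)
p' = p + 1/4·F = (8.2150,-5.6470)

Fx=-11.1399 Fy=17.4120 x'=8.2150 y'=-5.6470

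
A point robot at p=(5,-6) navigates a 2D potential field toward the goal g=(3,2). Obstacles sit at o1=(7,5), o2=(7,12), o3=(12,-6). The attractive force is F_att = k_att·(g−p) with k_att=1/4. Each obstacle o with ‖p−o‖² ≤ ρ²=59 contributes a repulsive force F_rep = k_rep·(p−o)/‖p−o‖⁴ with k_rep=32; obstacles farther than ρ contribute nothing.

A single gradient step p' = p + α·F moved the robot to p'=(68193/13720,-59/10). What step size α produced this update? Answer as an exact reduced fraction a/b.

α = 1/20

F_att = 1/4·(g−p) = 1/4·(-2,8) = (-0.5000,2.0000)
o1: d²=125 > ρ²=59 → inactive
o2: d²=328 > ρ²=59 → inactive
o3: d²=49 ≤ ρ²=59; F_rep = 32·(-7,0)/49² = (-0.0933,0.0000)
F = F_att + ΣF_rep = (-0.5933,2.0000)
Δp = p'−p = (-0.0297,0.1000); α = Δx/Fx = (-407/13720) / (-407/686) = 1/20
check: Δy/Fy = (1/10) / (2) = 1/20 ✓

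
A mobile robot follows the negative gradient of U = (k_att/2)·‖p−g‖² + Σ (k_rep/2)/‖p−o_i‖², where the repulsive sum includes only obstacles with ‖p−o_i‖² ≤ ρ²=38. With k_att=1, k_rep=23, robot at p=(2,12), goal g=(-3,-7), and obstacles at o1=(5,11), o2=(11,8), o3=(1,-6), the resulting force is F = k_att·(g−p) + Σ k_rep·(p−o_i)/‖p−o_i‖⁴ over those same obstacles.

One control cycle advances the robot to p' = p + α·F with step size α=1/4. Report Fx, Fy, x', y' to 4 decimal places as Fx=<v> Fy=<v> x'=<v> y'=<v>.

F_att = 1·(g−p) = 1·(-5,-19) = (-5.0000,-19.0000)
o1: d²=10 ≤ ρ²=38; F_rep = 23·(-3,1)/10² = (-0.6900,0.2300)
o2: d²=97 > ρ²=38 → inactive
o3: d²=325 > ρ²=38 → inactive
F = F_att + ΣF_rep = (-5.6900,-18.7700)
p' = p + 1/4·F = (0.5775,7.3075)

Fx=-5.6900 Fy=-18.7700 x'=0.5775 y'=7.3075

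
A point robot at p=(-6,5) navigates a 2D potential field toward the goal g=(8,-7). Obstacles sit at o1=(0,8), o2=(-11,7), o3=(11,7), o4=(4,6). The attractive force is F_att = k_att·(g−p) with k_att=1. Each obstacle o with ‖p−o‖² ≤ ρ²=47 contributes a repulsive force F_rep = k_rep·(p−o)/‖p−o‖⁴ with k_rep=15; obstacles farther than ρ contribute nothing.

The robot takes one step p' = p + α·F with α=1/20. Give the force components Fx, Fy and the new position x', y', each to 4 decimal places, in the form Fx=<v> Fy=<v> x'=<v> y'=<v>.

F_att = 1·(g−p) = 1·(14,-12) = (14.0000,-12.0000)
o1: d²=45 ≤ ρ²=47; F_rep = 15·(-6,-3)/45² = (-0.0444,-0.0222)
o2: d²=29 ≤ ρ²=47; F_rep = 15·(5,-2)/29² = (0.0892,-0.0357)
o3: d²=293 > ρ²=47 → inactive
o4: d²=101 > ρ²=47 → inactive
F = F_att + ΣF_rep = (14.0447,-12.0579)
p' = p + 1/20·F = (-5.2978,4.3971)

Fx=14.0447 Fy=-12.0579 x'=-5.2978 y'=4.3971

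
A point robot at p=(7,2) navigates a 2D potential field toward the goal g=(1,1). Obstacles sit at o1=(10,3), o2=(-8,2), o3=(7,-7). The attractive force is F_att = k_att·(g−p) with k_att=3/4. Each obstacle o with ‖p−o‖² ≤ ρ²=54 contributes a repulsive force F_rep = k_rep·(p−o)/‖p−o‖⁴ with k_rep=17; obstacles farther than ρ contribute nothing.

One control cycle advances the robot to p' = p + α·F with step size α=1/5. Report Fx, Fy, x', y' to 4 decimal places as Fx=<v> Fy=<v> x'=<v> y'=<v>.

F_att = 3/4·(g−p) = 3/4·(-6,-1) = (-4.5000,-0.7500)
o1: d²=10 ≤ ρ²=54; F_rep = 17·(-3,-1)/10² = (-0.5100,-0.1700)
o2: d²=225 > ρ²=54 → inactive
o3: d²=81 > ρ²=54 → inactive
F = F_att + ΣF_rep = (-5.0100,-0.9200)
p' = p + 1/5·F = (5.9980,1.8160)

Fx=-5.0100 Fy=-0.9200 x'=5.9980 y'=1.8160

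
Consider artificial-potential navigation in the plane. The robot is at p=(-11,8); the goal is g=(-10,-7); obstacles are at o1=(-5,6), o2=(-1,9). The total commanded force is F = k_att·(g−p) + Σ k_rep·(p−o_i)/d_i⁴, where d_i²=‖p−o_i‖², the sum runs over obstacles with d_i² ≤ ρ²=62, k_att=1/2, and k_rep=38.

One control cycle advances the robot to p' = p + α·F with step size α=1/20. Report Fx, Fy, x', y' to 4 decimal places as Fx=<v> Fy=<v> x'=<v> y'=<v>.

F_att = 1/2·(g−p) = 1/2·(1,-15) = (0.5000,-7.5000)
o1: d²=40 ≤ ρ²=62; F_rep = 38·(-6,2)/40² = (-0.1425,0.0475)
o2: d²=101 > ρ²=62 → inactive
F = F_att + ΣF_rep = (0.3575,-7.4525)
p' = p + 1/20·F = (-10.9821,7.6274)

Fx=0.3575 Fy=-7.4525 x'=-10.9821 y'=7.6274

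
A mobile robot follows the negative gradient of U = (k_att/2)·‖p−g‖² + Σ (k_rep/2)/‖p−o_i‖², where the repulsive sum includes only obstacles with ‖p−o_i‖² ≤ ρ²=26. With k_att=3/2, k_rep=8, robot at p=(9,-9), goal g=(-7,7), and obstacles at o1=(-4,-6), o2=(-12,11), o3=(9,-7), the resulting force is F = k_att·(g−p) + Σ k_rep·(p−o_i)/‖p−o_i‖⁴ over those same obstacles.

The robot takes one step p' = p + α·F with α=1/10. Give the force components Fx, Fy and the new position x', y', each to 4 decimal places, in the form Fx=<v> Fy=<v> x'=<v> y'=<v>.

F_att = 3/2·(g−p) = 3/2·(-16,16) = (-24.0000,24.0000)
o1: d²=178 > ρ²=26 → inactive
o2: d²=841 > ρ²=26 → inactive
o3: d²=4 ≤ ρ²=26; F_rep = 8·(0,-2)/4² = (0.0000,-1.0000)
F = F_att + ΣF_rep = (-24.0000,23.0000)
p' = p + 1/10·F = (6.6000,-6.7000)

Fx=-24.0000 Fy=23.0000 x'=6.6000 y'=-6.7000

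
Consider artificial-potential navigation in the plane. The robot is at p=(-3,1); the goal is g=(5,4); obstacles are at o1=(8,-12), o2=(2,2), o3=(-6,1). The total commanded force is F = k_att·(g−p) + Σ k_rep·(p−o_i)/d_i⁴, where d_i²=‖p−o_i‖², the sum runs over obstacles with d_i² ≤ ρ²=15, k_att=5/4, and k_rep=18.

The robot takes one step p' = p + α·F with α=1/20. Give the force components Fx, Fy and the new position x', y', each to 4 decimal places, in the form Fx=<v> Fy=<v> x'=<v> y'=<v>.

Fx=10.6667 Fy=3.7500 x'=-2.4667 y'=1.1875

F_att = 5/4·(g−p) = 5/4·(8,3) = (10.0000,3.7500)
o1: d²=290 > ρ²=15 → inactive
o2: d²=26 > ρ²=15 → inactive
o3: d²=9 ≤ ρ²=15; F_rep = 18·(3,0)/9² = (0.6667,0.0000)
F = F_att + ΣF_rep = (10.6667,3.7500)
p' = p + 1/20·F = (-2.4667,1.1875)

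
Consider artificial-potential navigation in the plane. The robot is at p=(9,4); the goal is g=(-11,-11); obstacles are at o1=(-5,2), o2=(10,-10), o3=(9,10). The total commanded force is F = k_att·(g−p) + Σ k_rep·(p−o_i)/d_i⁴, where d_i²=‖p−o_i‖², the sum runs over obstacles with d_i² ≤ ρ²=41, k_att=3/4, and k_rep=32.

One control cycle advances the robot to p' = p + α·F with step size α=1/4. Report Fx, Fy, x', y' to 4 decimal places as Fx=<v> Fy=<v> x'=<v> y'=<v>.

F_att = 3/4·(g−p) = 3/4·(-20,-15) = (-15.0000,-11.2500)
o1: d²=200 > ρ²=41 → inactive
o2: d²=197 > ρ²=41 → inactive
o3: d²=36 ≤ ρ²=41; F_rep = 32·(0,-6)/36² = (0.0000,-0.1481)
F = F_att + ΣF_rep = (-15.0000,-11.3981)
p' = p + 1/4·F = (5.2500,1.1505)

Fx=-15.0000 Fy=-11.3981 x'=5.2500 y'=1.1505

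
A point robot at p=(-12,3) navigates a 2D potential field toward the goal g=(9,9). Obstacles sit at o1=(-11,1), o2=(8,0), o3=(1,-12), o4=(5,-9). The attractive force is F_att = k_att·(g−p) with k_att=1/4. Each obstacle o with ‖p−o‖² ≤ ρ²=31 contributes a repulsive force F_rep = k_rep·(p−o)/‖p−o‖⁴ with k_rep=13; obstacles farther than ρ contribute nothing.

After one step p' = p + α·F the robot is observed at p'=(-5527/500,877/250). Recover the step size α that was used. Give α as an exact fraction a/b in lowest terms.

α = 1/5

F_att = 1/4·(g−p) = 1/4·(21,6) = (5.2500,1.5000)
o1: d²=5 ≤ ρ²=31; F_rep = 13·(-1,2)/5² = (-0.5200,1.0400)
o2: d²=409 > ρ²=31 → inactive
o3: d²=394 > ρ²=31 → inactive
o4: d²=433 > ρ²=31 → inactive
F = F_att + ΣF_rep = (4.7300,2.5400)
Δp = p'−p = (0.9460,0.5080); α = Δx/Fx = (473/500) / (473/100) = 1/5
check: Δy/Fy = (127/250) / (127/50) = 1/5 ✓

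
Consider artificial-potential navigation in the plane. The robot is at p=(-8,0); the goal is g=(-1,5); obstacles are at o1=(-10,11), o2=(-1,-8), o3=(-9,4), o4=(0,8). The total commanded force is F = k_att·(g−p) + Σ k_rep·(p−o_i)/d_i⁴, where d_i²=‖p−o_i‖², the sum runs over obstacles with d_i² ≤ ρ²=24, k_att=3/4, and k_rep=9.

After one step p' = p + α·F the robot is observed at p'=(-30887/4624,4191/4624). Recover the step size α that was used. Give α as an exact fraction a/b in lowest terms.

α = 1/4

F_att = 3/4·(g−p) = 3/4·(7,5) = (5.2500,3.7500)
o1: d²=125 > ρ²=24 → inactive
o2: d²=113 > ρ²=24 → inactive
o3: d²=17 ≤ ρ²=24; F_rep = 9·(1,-4)/17² = (0.0311,-0.1246)
o4: d²=128 > ρ²=24 → inactive
F = F_att + ΣF_rep = (5.2811,3.6254)
Δp = p'−p = (1.3203,0.9064); α = Δx/Fx = (6105/4624) / (6105/1156) = 1/4
check: Δy/Fy = (4191/4624) / (4191/1156) = 1/4 ✓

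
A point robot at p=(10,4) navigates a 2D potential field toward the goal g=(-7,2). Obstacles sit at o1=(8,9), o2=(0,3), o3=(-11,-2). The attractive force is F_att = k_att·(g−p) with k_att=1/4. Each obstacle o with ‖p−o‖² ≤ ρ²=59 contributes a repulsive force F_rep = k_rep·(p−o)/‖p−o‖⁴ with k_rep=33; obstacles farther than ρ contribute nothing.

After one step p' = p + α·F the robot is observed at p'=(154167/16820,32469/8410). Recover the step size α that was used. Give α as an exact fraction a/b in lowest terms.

α = 1/5

F_att = 1/4·(g−p) = 1/4·(-17,-2) = (-4.2500,-0.5000)
o1: d²=29 ≤ ρ²=59; F_rep = 33·(2,-5)/29² = (0.0785,-0.1962)
o2: d²=101 > ρ²=59 → inactive
o3: d²=477 > ρ²=59 → inactive
F = F_att + ΣF_rep = (-4.1715,-0.6962)
Δp = p'−p = (-0.8343,-0.1392); α = Δx/Fx = (-14033/16820) / (-14033/3364) = 1/5
check: Δy/Fy = (-1171/8410) / (-1171/1682) = 1/5 ✓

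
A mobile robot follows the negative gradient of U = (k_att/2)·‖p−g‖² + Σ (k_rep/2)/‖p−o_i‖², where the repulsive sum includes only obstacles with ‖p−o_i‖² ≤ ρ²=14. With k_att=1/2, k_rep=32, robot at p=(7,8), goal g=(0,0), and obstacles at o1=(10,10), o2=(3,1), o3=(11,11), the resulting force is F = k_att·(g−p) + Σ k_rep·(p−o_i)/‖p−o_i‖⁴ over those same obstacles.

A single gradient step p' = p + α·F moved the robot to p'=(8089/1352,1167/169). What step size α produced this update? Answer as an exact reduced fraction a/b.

F_att = 1/2·(g−p) = 1/2·(-7,-8) = (-3.5000,-4.0000)
o1: d²=13 ≤ ρ²=14; F_rep = 32·(-3,-2)/13² = (-0.5680,-0.3787)
o2: d²=65 > ρ²=14 → inactive
o3: d²=25 > ρ²=14 → inactive
F = F_att + ΣF_rep = (-4.0680,-4.3787)
Δp = p'−p = (-1.0170,-1.0947); α = Δx/Fx = (-1375/1352) / (-1375/338) = 1/4
check: Δy/Fy = (-185/169) / (-740/169) = 1/4 ✓

α = 1/4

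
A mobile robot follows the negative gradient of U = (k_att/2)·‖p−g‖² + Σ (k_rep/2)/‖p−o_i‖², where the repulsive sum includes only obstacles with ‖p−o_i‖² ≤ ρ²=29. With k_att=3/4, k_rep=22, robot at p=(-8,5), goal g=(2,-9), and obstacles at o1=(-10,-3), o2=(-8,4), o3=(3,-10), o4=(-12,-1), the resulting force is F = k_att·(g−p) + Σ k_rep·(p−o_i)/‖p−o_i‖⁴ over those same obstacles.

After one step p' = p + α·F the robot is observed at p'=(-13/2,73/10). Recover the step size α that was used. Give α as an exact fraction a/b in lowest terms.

F_att = 3/4·(g−p) = 3/4·(10,-14) = (7.5000,-10.5000)
o1: d²=68 > ρ²=29 → inactive
o2: d²=1 ≤ ρ²=29; F_rep = 22·(0,1)/1² = (0.0000,22.0000)
o3: d²=346 > ρ²=29 → inactive
o4: d²=52 > ρ²=29 → inactive
F = F_att + ΣF_rep = (7.5000,11.5000)
Δp = p'−p = (1.5000,2.3000); α = Δx/Fx = (3/2) / (15/2) = 1/5
check: Δy/Fy = (23/10) / (23/2) = 1/5 ✓

α = 1/5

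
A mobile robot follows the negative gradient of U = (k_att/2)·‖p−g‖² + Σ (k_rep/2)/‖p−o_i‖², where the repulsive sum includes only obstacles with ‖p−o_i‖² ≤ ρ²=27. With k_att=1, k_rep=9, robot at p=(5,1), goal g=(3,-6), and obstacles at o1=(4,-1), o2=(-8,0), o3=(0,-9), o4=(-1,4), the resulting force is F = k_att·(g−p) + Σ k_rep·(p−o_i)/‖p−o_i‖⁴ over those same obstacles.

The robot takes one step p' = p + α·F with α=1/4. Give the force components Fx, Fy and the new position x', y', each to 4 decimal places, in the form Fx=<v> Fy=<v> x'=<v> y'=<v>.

Fx=-1.6400 Fy=-6.2800 x'=4.5900 y'=-0.5700

F_att = 1·(g−p) = 1·(-2,-7) = (-2.0000,-7.0000)
o1: d²=5 ≤ ρ²=27; F_rep = 9·(1,2)/5² = (0.3600,0.7200)
o2: d²=170 > ρ²=27 → inactive
o3: d²=125 > ρ²=27 → inactive
o4: d²=45 > ρ²=27 → inactive
F = F_att + ΣF_rep = (-1.6400,-6.2800)
p' = p + 1/4·F = (4.5900,-0.5700)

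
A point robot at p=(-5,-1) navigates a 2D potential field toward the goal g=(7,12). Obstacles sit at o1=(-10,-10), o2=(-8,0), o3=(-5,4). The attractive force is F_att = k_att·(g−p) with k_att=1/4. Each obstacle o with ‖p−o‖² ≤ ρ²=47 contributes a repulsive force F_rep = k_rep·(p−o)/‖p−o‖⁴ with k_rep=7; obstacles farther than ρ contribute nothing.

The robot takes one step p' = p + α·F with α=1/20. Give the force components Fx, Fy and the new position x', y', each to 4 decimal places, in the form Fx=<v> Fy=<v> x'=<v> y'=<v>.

F_att = 1/4·(g−p) = 1/4·(12,13) = (3.0000,3.2500)
o1: d²=106 > ρ²=47 → inactive
o2: d²=10 ≤ ρ²=47; F_rep = 7·(3,-1)/10² = (0.2100,-0.0700)
o3: d²=25 ≤ ρ²=47; F_rep = 7·(0,-5)/25² = (0.0000,-0.0560)
F = F_att + ΣF_rep = (3.2100,3.1240)
p' = p + 1/20·F = (-4.8395,-0.8438)

Fx=3.2100 Fy=3.1240 x'=-4.8395 y'=-0.8438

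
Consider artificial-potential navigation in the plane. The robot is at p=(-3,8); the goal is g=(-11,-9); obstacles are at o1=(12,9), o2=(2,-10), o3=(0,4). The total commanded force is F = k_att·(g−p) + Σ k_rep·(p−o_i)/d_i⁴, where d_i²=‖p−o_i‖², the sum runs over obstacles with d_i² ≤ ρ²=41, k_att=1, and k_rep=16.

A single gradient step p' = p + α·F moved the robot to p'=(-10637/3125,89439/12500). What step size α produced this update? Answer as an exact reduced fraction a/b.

α = 1/20

F_att = 1·(g−p) = 1·(-8,-17) = (-8.0000,-17.0000)
o1: d²=226 > ρ²=41 → inactive
o2: d²=349 > ρ²=41 → inactive
o3: d²=25 ≤ ρ²=41; F_rep = 16·(-3,4)/25² = (-0.0768,0.1024)
F = F_att + ΣF_rep = (-8.0768,-16.8976)
Δp = p'−p = (-0.4038,-0.8449); α = Δx/Fx = (-1262/3125) / (-5048/625) = 1/20
check: Δy/Fy = (-10561/12500) / (-10561/625) = 1/20 ✓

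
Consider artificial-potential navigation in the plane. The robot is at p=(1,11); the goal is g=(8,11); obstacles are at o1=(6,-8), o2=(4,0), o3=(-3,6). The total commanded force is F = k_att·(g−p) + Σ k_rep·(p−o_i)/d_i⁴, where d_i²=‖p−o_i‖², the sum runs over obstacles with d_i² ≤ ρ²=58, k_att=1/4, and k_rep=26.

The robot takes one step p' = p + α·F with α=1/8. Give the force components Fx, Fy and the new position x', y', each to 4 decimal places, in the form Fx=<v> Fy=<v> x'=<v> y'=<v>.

Fx=1.8119 Fy=0.0773 x'=1.2265 y'=11.0097

F_att = 1/4·(g−p) = 1/4·(7,0) = (1.7500,0.0000)
o1: d²=386 > ρ²=58 → inactive
o2: d²=130 > ρ²=58 → inactive
o3: d²=41 ≤ ρ²=58; F_rep = 26·(4,5)/41² = (0.0619,0.0773)
F = F_att + ΣF_rep = (1.8119,0.0773)
p' = p + 1/8·F = (1.2265,11.0097)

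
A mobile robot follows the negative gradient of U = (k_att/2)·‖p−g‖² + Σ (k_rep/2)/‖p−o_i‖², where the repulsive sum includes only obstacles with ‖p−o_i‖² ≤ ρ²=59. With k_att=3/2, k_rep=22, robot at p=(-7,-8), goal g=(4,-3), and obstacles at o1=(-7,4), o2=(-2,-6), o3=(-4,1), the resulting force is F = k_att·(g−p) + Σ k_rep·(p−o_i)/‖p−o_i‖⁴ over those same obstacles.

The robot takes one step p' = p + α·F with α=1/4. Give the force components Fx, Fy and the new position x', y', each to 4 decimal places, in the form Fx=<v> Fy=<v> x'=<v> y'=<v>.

F_att = 3/2·(g−p) = 3/2·(11,5) = (16.5000,7.5000)
o1: d²=144 > ρ²=59 → inactive
o2: d²=29 ≤ ρ²=59; F_rep = 22·(-5,-2)/29² = (-0.1308,-0.0523)
o3: d²=90 > ρ²=59 → inactive
F = F_att + ΣF_rep = (16.3692,7.4477)
p' = p + 1/4·F = (-2.9077,-6.1381)

Fx=16.3692 Fy=7.4477 x'=-2.9077 y'=-6.1381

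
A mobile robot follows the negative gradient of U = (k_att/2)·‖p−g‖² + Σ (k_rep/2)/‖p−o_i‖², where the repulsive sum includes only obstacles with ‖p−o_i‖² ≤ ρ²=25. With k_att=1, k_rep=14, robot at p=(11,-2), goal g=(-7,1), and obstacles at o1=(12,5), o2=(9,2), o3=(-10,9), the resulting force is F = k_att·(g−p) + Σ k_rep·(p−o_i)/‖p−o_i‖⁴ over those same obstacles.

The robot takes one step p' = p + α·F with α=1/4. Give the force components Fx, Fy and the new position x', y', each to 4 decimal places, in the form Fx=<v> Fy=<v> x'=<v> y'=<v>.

Fx=-17.9300 Fy=2.8600 x'=6.5175 y'=-1.2850

F_att = 1·(g−p) = 1·(-18,3) = (-18.0000,3.0000)
o1: d²=50 > ρ²=25 → inactive
o2: d²=20 ≤ ρ²=25; F_rep = 14·(2,-4)/20² = (0.0700,-0.1400)
o3: d²=562 > ρ²=25 → inactive
F = F_att + ΣF_rep = (-17.9300,2.8600)
p' = p + 1/4·F = (6.5175,-1.2850)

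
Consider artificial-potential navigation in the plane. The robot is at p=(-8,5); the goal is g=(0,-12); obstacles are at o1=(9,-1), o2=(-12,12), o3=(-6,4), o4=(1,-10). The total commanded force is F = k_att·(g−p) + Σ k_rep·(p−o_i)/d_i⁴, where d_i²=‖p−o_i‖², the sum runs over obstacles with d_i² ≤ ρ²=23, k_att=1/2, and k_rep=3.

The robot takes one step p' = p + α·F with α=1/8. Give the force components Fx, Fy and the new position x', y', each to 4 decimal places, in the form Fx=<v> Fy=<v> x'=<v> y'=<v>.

F_att = 1/2·(g−p) = 1/2·(8,-17) = (4.0000,-8.5000)
o1: d²=325 > ρ²=23 → inactive
o2: d²=65 > ρ²=23 → inactive
o3: d²=5 ≤ ρ²=23; F_rep = 3·(-2,1)/5² = (-0.2400,0.1200)
o4: d²=306 > ρ²=23 → inactive
F = F_att + ΣF_rep = (3.7600,-8.3800)
p' = p + 1/8·F = (-7.5300,3.9525)

Fx=3.7600 Fy=-8.3800 x'=-7.5300 y'=3.9525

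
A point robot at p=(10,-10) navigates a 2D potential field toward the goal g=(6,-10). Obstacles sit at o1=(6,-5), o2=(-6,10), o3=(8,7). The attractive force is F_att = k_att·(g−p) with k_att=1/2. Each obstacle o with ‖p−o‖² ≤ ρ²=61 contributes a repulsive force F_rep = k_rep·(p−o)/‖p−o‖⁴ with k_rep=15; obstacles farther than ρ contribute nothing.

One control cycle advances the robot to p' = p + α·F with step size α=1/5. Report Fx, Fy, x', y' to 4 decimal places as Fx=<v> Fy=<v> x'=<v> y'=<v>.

F_att = 1/2·(g−p) = 1/2·(-4,0) = (-2.0000,0.0000)
o1: d²=41 ≤ ρ²=61; F_rep = 15·(4,-5)/41² = (0.0357,-0.0446)
o2: d²=656 > ρ²=61 → inactive
o3: d²=293 > ρ²=61 → inactive
F = F_att + ΣF_rep = (-1.9643,-0.0446)
p' = p + 1/5·F = (9.6071,-10.0089)

Fx=-1.9643 Fy=-0.0446 x'=9.6071 y'=-10.0089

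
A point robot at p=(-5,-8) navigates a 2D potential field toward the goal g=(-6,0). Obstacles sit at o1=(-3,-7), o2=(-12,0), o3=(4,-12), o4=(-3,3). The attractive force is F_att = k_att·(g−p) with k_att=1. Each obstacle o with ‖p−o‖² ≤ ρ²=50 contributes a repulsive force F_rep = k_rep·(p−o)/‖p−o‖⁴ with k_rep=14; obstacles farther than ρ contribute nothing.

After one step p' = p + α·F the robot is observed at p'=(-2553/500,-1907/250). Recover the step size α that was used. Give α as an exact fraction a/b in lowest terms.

α = 1/20

F_att = 1·(g−p) = 1·(-1,8) = (-1.0000,8.0000)
o1: d²=5 ≤ ρ²=50; F_rep = 14·(-2,-1)/5² = (-1.1200,-0.5600)
o2: d²=113 > ρ²=50 → inactive
o3: d²=97 > ρ²=50 → inactive
o4: d²=125 > ρ²=50 → inactive
F = F_att + ΣF_rep = (-2.1200,7.4400)
Δp = p'−p = (-0.1060,0.3720); α = Δx/Fx = (-53/500) / (-53/25) = 1/20
check: Δy/Fy = (93/250) / (186/25) = 1/20 ✓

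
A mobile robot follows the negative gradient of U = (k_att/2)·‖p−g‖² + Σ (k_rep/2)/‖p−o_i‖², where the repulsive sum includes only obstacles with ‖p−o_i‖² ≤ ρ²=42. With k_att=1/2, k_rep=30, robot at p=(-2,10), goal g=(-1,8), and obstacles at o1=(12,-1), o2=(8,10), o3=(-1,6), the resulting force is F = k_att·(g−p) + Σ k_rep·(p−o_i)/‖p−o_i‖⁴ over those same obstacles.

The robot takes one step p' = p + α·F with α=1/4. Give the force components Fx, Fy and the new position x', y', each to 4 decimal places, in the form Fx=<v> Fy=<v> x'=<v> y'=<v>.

F_att = 1/2·(g−p) = 1/2·(1,-2) = (0.5000,-1.0000)
o1: d²=317 > ρ²=42 → inactive
o2: d²=100 > ρ²=42 → inactive
o3: d²=17 ≤ ρ²=42; F_rep = 30·(-1,4)/17² = (-0.1038,0.4152)
F = F_att + ΣF_rep = (0.3962,-0.5848)
p' = p + 1/4·F = (-1.9010,9.8538)

Fx=0.3962 Fy=-0.5848 x'=-1.9010 y'=9.8538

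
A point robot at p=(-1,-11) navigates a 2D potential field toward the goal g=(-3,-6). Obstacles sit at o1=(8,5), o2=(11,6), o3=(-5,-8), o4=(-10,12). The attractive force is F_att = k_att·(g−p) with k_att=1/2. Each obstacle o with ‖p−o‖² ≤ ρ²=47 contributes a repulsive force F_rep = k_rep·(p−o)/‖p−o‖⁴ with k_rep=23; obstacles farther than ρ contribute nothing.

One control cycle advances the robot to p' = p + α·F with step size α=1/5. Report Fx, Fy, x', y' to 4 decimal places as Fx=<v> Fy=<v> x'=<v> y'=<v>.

Fx=-0.8528 Fy=2.3896 x'=-1.1706 y'=-10.5221

F_att = 1/2·(g−p) = 1/2·(-2,5) = (-1.0000,2.5000)
o1: d²=337 > ρ²=47 → inactive
o2: d²=433 > ρ²=47 → inactive
o3: d²=25 ≤ ρ²=47; F_rep = 23·(4,-3)/25² = (0.1472,-0.1104)
o4: d²=610 > ρ²=47 → inactive
F = F_att + ΣF_rep = (-0.8528,2.3896)
p' = p + 1/5·F = (-1.1706,-10.5221)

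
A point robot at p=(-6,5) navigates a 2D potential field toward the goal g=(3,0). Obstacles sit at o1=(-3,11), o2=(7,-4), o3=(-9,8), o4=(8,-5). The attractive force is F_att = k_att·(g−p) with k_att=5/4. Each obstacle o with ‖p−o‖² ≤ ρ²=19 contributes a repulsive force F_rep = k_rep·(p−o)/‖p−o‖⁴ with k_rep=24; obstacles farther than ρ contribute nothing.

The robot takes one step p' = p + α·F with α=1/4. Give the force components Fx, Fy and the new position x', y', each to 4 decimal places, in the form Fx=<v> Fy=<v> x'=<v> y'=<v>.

Fx=11.4722 Fy=-6.4722 x'=-3.1319 y'=3.3819

F_att = 5/4·(g−p) = 5/4·(9,-5) = (11.2500,-6.2500)
o1: d²=45 > ρ²=19 → inactive
o2: d²=250 > ρ²=19 → inactive
o3: d²=18 ≤ ρ²=19; F_rep = 24·(3,-3)/18² = (0.2222,-0.2222)
o4: d²=296 > ρ²=19 → inactive
F = F_att + ΣF_rep = (11.4722,-6.4722)
p' = p + 1/4·F = (-3.1319,3.3819)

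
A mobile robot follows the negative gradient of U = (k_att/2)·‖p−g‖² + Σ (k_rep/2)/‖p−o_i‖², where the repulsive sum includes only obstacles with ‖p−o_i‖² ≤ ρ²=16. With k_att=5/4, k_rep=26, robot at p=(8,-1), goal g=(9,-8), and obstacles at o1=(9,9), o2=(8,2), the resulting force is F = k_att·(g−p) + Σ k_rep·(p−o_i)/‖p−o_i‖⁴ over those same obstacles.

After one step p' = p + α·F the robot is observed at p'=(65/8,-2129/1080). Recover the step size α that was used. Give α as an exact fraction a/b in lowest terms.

F_att = 5/4·(g−p) = 5/4·(1,-7) = (1.2500,-8.7500)
o1: d²=101 > ρ²=16 → inactive
o2: d²=9 ≤ ρ²=16; F_rep = 26·(0,-3)/9² = (0.0000,-0.9630)
F = F_att + ΣF_rep = (1.2500,-9.7130)
Δp = p'−p = (0.1250,-0.9713); α = Δx/Fx = (1/8) / (5/4) = 1/10
check: Δy/Fy = (-1049/1080) / (-1049/108) = 1/10 ✓

α = 1/10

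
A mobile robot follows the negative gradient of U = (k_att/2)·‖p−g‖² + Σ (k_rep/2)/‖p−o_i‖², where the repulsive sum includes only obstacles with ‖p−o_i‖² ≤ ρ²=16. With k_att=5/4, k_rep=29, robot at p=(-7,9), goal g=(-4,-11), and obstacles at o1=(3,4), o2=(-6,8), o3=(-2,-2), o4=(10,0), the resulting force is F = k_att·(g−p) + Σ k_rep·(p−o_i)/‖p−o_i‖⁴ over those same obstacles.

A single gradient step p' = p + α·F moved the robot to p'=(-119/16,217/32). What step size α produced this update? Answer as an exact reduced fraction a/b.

α = 1/8

F_att = 5/4·(g−p) = 5/4·(3,-20) = (3.7500,-25.0000)
o1: d²=125 > ρ²=16 → inactive
o2: d²=2 ≤ ρ²=16; F_rep = 29·(-1,1)/2² = (-7.2500,7.2500)
o3: d²=146 > ρ²=16 → inactive
o4: d²=370 > ρ²=16 → inactive
F = F_att + ΣF_rep = (-3.5000,-17.7500)
Δp = p'−p = (-0.4375,-2.2188); α = Δx/Fx = (-7/16) / (-7/2) = 1/8
check: Δy/Fy = (-71/32) / (-71/4) = 1/8 ✓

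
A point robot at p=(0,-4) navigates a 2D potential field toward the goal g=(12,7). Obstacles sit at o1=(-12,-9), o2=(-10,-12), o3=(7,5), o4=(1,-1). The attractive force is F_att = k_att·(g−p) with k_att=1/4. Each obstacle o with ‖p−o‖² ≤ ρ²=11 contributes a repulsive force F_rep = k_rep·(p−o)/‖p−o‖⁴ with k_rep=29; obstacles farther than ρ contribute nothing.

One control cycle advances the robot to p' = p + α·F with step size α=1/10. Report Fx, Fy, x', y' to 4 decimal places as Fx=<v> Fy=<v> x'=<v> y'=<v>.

F_att = 1/4·(g−p) = 1/4·(12,11) = (3.0000,2.7500)
o1: d²=169 > ρ²=11 → inactive
o2: d²=164 > ρ²=11 → inactive
o3: d²=130 > ρ²=11 → inactive
o4: d²=10 ≤ ρ²=11; F_rep = 29·(-1,-3)/10² = (-0.2900,-0.8700)
F = F_att + ΣF_rep = (2.7100,1.8800)
p' = p + 1/10·F = (0.2710,-3.8120)

Fx=2.7100 Fy=1.8800 x'=0.2710 y'=-3.8120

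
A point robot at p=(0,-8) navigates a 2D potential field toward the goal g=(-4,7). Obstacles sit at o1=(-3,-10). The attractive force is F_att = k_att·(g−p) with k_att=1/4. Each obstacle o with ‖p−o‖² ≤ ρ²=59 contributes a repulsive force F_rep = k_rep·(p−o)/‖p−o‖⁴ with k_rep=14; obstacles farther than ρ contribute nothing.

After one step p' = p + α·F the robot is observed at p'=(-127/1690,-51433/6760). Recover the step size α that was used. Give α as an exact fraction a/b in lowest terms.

F_att = 1/4·(g−p) = 1/4·(-4,15) = (-1.0000,3.7500)
o1: d²=13 ≤ ρ²=59; F_rep = 14·(3,2)/13² = (0.2485,0.1657)
F = F_att + ΣF_rep = (-0.7515,3.9157)
Δp = p'−p = (-0.0751,0.3916); α = Δx/Fx = (-127/1690) / (-127/169) = 1/10
check: Δy/Fy = (2647/6760) / (2647/676) = 1/10 ✓

α = 1/10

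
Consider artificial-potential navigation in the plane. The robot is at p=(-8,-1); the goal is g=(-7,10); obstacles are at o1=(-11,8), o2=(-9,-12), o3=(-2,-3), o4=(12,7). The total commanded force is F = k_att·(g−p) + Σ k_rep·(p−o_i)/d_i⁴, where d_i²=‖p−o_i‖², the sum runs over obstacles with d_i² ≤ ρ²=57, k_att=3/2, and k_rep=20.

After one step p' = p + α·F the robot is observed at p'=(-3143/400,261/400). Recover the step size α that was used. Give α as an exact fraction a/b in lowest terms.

F_att = 3/2·(g−p) = 3/2·(1,11) = (1.5000,16.5000)
o1: d²=90 > ρ²=57 → inactive
o2: d²=122 > ρ²=57 → inactive
o3: d²=40 ≤ ρ²=57; F_rep = 20·(-6,2)/40² = (-0.0750,0.0250)
o4: d²=464 > ρ²=57 → inactive
F = F_att + ΣF_rep = (1.4250,16.5250)
Δp = p'−p = (0.1425,1.6525); α = Δx/Fx = (57/400) / (57/40) = 1/10
check: Δy/Fy = (661/400) / (661/40) = 1/10 ✓

α = 1/10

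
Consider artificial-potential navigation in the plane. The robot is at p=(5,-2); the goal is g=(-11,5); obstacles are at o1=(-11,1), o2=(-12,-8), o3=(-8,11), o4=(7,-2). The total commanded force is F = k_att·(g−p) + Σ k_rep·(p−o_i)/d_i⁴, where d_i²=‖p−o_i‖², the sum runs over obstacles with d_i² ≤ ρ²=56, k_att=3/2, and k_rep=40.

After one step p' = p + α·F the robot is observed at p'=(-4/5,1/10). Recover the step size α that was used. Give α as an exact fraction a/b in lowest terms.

α = 1/5

F_att = 3/2·(g−p) = 3/2·(-16,7) = (-24.0000,10.5000)
o1: d²=265 > ρ²=56 → inactive
o2: d²=325 > ρ²=56 → inactive
o3: d²=338 > ρ²=56 → inactive
o4: d²=4 ≤ ρ²=56; F_rep = 40·(-2,0)/4² = (-5.0000,0.0000)
F = F_att + ΣF_rep = (-29.0000,10.5000)
Δp = p'−p = (-5.8000,2.1000); α = Δx/Fx = (-29/5) / (-29) = 1/5
check: Δy/Fy = (21/10) / (21/2) = 1/5 ✓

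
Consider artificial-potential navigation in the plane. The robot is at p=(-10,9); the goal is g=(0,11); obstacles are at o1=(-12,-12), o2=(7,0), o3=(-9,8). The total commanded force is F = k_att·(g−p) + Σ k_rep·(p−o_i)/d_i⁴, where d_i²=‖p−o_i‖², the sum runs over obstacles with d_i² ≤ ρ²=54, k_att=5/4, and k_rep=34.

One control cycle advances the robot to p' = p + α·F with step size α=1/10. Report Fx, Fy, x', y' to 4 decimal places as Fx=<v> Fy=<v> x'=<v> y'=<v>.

F_att = 5/4·(g−p) = 5/4·(10,2) = (12.5000,2.5000)
o1: d²=445 > ρ²=54 → inactive
o2: d²=370 > ρ²=54 → inactive
o3: d²=2 ≤ ρ²=54; F_rep = 34·(-1,1)/2² = (-8.5000,8.5000)
F = F_att + ΣF_rep = (4.0000,11.0000)
p' = p + 1/10·F = (-9.6000,10.1000)

Fx=4.0000 Fy=11.0000 x'=-9.6000 y'=10.1000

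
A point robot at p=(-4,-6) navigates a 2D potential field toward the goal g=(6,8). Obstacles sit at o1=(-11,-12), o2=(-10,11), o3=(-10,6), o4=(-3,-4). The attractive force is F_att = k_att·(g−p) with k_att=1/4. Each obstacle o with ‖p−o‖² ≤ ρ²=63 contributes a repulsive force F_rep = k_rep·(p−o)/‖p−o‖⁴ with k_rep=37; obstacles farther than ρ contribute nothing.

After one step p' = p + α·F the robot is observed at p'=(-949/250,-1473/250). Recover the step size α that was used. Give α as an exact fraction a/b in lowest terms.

F_att = 1/4·(g−p) = 1/4·(10,14) = (2.5000,3.5000)
o1: d²=85 > ρ²=63 → inactive
o2: d²=325 > ρ²=63 → inactive
o3: d²=180 > ρ²=63 → inactive
o4: d²=5 ≤ ρ²=63; F_rep = 37·(-1,-2)/5² = (-1.4800,-2.9600)
F = F_att + ΣF_rep = (1.0200,0.5400)
Δp = p'−p = (0.2040,0.1080); α = Δx/Fx = (51/250) / (51/50) = 1/5
check: Δy/Fy = (27/250) / (27/50) = 1/5 ✓

α = 1/5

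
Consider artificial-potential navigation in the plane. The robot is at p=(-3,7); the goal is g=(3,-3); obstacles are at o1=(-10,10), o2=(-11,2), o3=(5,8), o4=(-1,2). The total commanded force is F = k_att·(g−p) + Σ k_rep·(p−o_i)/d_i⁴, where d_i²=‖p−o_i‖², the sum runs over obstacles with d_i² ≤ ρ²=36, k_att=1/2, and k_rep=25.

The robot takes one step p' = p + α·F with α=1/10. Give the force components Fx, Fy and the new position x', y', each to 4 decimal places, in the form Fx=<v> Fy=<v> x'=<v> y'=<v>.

Fx=2.9405 Fy=-4.8514 x'=-2.7059 y'=6.5149

F_att = 1/2·(g−p) = 1/2·(6,-10) = (3.0000,-5.0000)
o1: d²=58 > ρ²=36 → inactive
o2: d²=89 > ρ²=36 → inactive
o3: d²=65 > ρ²=36 → inactive
o4: d²=29 ≤ ρ²=36; F_rep = 25·(-2,5)/29² = (-0.0595,0.1486)
F = F_att + ΣF_rep = (2.9405,-4.8514)
p' = p + 1/10·F = (-2.7059,6.5149)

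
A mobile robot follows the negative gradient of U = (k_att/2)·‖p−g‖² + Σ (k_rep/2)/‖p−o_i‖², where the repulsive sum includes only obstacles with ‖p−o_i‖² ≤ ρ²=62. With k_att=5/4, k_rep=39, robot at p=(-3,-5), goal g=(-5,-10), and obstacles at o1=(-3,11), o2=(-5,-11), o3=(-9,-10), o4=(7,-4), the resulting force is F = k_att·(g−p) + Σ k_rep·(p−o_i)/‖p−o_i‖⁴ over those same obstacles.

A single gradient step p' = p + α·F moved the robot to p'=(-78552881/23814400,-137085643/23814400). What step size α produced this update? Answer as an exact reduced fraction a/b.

F_att = 5/4·(g−p) = 5/4·(-2,-5) = (-2.5000,-6.2500)
o1: d²=256 > ρ²=62 → inactive
o2: d²=40 ≤ ρ²=62; F_rep = 39·(2,6)/40² = (0.0488,0.1462)
o3: d²=61 ≤ ρ²=62; F_rep = 39·(6,5)/61² = (0.0629,0.0524)
o4: d²=101 > ρ²=62 → inactive
F = F_att + ΣF_rep = (-2.3884,-6.0513)
Δp = p'−p = (-0.2985,-0.7564); α = Δx/Fx = (-7109681/23814400) / (-7109681/2976800) = 1/8
check: Δy/Fy = (-18013643/23814400) / (-18013643/2976800) = 1/8 ✓

α = 1/8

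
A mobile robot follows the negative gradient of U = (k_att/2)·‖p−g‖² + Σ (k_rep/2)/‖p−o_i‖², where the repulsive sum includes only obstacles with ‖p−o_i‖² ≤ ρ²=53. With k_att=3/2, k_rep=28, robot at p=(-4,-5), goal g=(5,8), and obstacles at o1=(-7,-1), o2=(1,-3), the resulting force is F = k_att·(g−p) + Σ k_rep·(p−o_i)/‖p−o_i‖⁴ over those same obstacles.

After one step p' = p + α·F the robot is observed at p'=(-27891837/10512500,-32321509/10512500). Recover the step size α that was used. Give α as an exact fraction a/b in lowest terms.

F_att = 3/2·(g−p) = 3/2·(9,13) = (13.5000,19.5000)
o1: d²=25 ≤ ρ²=53; F_rep = 28·(3,-4)/25² = (0.1344,-0.1792)
o2: d²=29 ≤ ρ²=53; F_rep = 28·(-5,-2)/29² = (-0.1665,-0.0666)
F = F_att + ΣF_rep = (13.4679,19.2542)
Δp = p'−p = (1.3468,1.9254); α = Δx/Fx = (14158163/10512500) / (14158163/1051250) = 1/10
check: Δy/Fy = (20240991/10512500) / (20240991/1051250) = 1/10 ✓

α = 1/10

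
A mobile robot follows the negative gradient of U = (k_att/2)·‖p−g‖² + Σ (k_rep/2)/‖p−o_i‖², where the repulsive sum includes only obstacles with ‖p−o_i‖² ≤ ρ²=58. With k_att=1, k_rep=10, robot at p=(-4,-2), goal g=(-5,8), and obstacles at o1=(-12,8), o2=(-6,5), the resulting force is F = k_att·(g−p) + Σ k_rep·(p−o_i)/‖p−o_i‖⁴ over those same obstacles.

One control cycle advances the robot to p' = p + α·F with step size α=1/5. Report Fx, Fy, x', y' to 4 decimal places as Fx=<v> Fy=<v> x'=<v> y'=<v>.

F_att = 1·(g−p) = 1·(-1,10) = (-1.0000,10.0000)
o1: d²=164 > ρ²=58 → inactive
o2: d²=53 ≤ ρ²=58; F_rep = 10·(2,-7)/53² = (0.0071,-0.0249)
F = F_att + ΣF_rep = (-0.9929,9.9751)
p' = p + 1/5·F = (-4.1986,-0.0050)

Fx=-0.9929 Fy=9.9751 x'=-4.1986 y'=-0.0050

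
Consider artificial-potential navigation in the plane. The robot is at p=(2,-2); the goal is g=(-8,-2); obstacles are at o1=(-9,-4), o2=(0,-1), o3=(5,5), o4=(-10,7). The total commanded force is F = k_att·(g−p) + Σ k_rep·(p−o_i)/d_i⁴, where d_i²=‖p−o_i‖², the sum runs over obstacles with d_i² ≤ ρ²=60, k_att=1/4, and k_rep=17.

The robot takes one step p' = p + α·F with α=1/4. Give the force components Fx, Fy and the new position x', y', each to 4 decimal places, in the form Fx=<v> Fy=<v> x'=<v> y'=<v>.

F_att = 1/4·(g−p) = 1/4·(-10,0) = (-2.5000,0.0000)
o1: d²=125 > ρ²=60 → inactive
o2: d²=5 ≤ ρ²=60; F_rep = 17·(2,-1)/5² = (1.3600,-0.6800)
o3: d²=58 ≤ ρ²=60; F_rep = 17·(-3,-7)/58² = (-0.0152,-0.0354)
o4: d²=225 > ρ²=60 → inactive
F = F_att + ΣF_rep = (-1.1552,-0.7154)
p' = p + 1/4·F = (1.7112,-2.1788)

Fx=-1.1552 Fy=-0.7154 x'=1.7112 y'=-2.1788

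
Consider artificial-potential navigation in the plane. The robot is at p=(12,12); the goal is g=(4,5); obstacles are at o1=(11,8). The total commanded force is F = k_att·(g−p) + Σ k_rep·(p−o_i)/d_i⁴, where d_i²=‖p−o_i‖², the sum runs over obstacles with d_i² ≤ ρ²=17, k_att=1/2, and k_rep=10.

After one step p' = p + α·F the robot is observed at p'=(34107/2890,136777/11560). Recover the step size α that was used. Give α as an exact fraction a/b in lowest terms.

α = 1/20

F_att = 1/2·(g−p) = 1/2·(-8,-7) = (-4.0000,-3.5000)
o1: d²=17 ≤ ρ²=17; F_rep = 10·(1,4)/17² = (0.0346,0.1384)
F = F_att + ΣF_rep = (-3.9654,-3.3616)
Δp = p'−p = (-0.1983,-0.1681); α = Δx/Fx = (-573/2890) / (-1146/289) = 1/20
check: Δy/Fy = (-1943/11560) / (-1943/578) = 1/20 ✓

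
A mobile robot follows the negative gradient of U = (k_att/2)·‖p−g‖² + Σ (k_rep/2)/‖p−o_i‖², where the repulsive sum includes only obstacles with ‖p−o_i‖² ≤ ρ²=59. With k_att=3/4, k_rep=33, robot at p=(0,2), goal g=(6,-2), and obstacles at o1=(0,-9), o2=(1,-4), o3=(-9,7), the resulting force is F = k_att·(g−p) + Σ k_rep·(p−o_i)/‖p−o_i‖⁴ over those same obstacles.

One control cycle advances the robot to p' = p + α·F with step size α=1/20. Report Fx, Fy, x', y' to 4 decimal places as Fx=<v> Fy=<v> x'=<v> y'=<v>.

F_att = 3/4·(g−p) = 3/4·(6,-4) = (4.5000,-3.0000)
o1: d²=121 > ρ²=59 → inactive
o2: d²=37 ≤ ρ²=59; F_rep = 33·(-1,6)/37² = (-0.0241,0.1446)
o3: d²=106 > ρ²=59 → inactive
F = F_att + ΣF_rep = (4.4759,-2.8554)
p' = p + 1/20·F = (0.2238,1.8572)

Fx=4.4759 Fy=-2.8554 x'=0.2238 y'=1.8572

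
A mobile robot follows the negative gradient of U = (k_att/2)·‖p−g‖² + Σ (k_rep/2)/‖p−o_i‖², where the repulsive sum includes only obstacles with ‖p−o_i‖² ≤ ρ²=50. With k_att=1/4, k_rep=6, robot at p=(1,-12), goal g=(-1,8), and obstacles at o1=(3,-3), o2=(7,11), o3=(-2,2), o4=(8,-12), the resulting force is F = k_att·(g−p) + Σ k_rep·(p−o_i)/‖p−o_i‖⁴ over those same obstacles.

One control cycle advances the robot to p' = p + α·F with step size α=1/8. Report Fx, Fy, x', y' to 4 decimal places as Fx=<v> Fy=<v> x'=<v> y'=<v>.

Fx=-0.5175 Fy=5.0000 x'=0.9353 y'=-11.3750

F_att = 1/4·(g−p) = 1/4·(-2,20) = (-0.5000,5.0000)
o1: d²=85 > ρ²=50 → inactive
o2: d²=565 > ρ²=50 → inactive
o3: d²=205 > ρ²=50 → inactive
o4: d²=49 ≤ ρ²=50; F_rep = 6·(-7,0)/49² = (-0.0175,0.0000)
F = F_att + ΣF_rep = (-0.5175,5.0000)
p' = p + 1/8·F = (0.9353,-11.3750)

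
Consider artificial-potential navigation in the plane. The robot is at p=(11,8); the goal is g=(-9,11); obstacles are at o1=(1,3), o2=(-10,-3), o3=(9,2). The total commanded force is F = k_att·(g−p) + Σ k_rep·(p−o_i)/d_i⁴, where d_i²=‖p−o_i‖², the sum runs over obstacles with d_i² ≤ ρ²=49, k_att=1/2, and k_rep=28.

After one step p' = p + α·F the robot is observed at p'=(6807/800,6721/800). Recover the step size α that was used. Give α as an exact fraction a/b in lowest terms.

α = 1/4

F_att = 1/2·(g−p) = 1/2·(-20,3) = (-10.0000,1.5000)
o1: d²=125 > ρ²=49 → inactive
o2: d²=562 > ρ²=49 → inactive
o3: d²=40 ≤ ρ²=49; F_rep = 28·(2,6)/40² = (0.0350,0.1050)
F = F_att + ΣF_rep = (-9.9650,1.6050)
Δp = p'−p = (-2.4912,0.4012); α = Δx/Fx = (-1993/800) / (-1993/200) = 1/4
check: Δy/Fy = (321/800) / (321/200) = 1/4 ✓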